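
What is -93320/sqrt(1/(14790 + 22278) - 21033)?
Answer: 186640*I*sqrt(7225028068881)/779651243 ≈ 643.46*I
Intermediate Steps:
-93320/sqrt(1/(14790 + 22278) - 21033) = -93320/sqrt(1/37068 - 21033) = -93320*(-2*I*sqrt(7225028068881)/779651243) = -(-186640)*I*sqrt(7225028068881)/779651243 = 186640*I*sqrt(7225028068881)/779651243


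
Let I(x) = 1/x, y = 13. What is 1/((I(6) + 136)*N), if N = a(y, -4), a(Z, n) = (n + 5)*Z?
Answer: 6/10621 ≈ 0.00056492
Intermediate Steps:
a(Z, n) = Z*(5 + n) (a(Z, n) = (5 + n)*Z = Z*(5 + n))
N = 13 (N = 13*(5 - 4) = 13*1 = 13)
1/((I(6) + 136)*N) = 1/((1/6 + 136)*13) = 1/((⅙ + 136)*13) = 1/((817/6)*13) = 1/(10621/6) = 6/10621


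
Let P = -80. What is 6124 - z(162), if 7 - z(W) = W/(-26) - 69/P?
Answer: 6356097/1040 ≈ 6111.6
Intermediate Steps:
z(W) = 491/80 + W/26 (z(W) = 7 - (W/(-26) - 69/(-80)) = 7 - (W*(-1/26) - 69*(-1/80)) = 7 - (-W/26 + 69/80) = 7 - (69/80 - W/26) = 7 + (-69/80 + W/26) = 491/80 + W/26)
6124 - z(162) = 6124 - (491/80 + (1/26)*162) = 6124 - (491/80 + 81/13) = 6124 - 1*12863/1040 = 6124 - 12863/1040 = 6356097/1040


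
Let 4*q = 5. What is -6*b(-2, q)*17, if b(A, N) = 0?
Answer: 0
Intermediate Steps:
q = 5/4 (q = (¼)*5 = 5/4 ≈ 1.2500)
-6*b(-2, q)*17 = -6*0*17 = 0*17 = 0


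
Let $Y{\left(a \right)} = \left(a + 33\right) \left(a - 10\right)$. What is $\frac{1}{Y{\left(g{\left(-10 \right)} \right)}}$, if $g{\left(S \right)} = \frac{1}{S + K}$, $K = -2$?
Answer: $- \frac{144}{47795} \approx -0.0030129$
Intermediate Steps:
$g{\left(S \right)} = \frac{1}{-2 + S}$ ($g{\left(S \right)} = \frac{1}{S - 2} = \frac{1}{-2 + S}$)
$Y{\left(a \right)} = \left(-10 + a\right) \left(33 + a\right)$ ($Y{\left(a \right)} = \left(33 + a\right) \left(-10 + a\right) = \left(-10 + a\right) \left(33 + a\right)$)
$\frac{1}{Y{\left(g{\left(-10 \right)} \right)}} = \frac{1}{-330 + \left(\frac{1}{-2 - 10}\right)^{2} + \frac{23}{-2 - 10}} = \frac{1}{-330 + \left(\frac{1}{-12}\right)^{2} + \frac{23}{-12}} = \frac{1}{-330 + \left(- \frac{1}{12}\right)^{2} + 23 \left(- \frac{1}{12}\right)} = \frac{1}{-330 + \frac{1}{144} - \frac{23}{12}} = \frac{1}{- \frac{47795}{144}} = - \frac{144}{47795}$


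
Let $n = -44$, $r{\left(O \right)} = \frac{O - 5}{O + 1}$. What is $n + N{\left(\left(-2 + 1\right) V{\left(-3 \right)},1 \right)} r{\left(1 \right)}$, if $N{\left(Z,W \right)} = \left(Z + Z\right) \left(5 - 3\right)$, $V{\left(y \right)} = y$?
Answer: $-68$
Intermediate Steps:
$N{\left(Z,W \right)} = 4 Z$ ($N{\left(Z,W \right)} = 2 Z 2 = 4 Z$)
$r{\left(O \right)} = \frac{-5 + O}{1 + O}$
$n + N{\left(\left(-2 + 1\right) V{\left(-3 \right)},1 \right)} r{\left(1 \right)} = -44 + 4 \left(-2 + 1\right) \left(-3\right) \frac{-5 + 1}{1 + 1} = -44 + 4 \left(\left(-1\right) \left(-3\right)\right) \frac{1}{2} \left(-4\right) = -44 + 4 \cdot 3 \cdot \frac{1}{2} \left(-4\right) = -44 + 12 \left(-2\right) = -44 - 24 = -68$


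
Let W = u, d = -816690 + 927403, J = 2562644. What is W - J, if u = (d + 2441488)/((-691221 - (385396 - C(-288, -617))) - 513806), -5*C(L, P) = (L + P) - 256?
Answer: -20375477323381/7950954 ≈ -2.5626e+6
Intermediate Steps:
C(L, P) = 256/5 - L/5 - P/5 (C(L, P) = -((L + P) - 256)/5 = -(-256 + L + P)/5 = 256/5 - L/5 - P/5)
d = 110713
u = -12761005/7950954 (u = (110713 + 2441488)/((-691221 - (385396 - (256/5 - ⅕*(-288) - ⅕*(-617)))) - 513806) = 2552201/((-691221 - (385396 - (256/5 + 288/5 + 617/5))) - 513806) = 2552201/((-691221 - (385396 - 1*1161/5)) - 513806) = 2552201/((-691221 - (385396 - 1161/5)) - 513806) = 2552201/((-691221 - 1*1925819/5) - 513806) = 2552201/((-691221 - 1925819/5) - 513806) = 2552201/(-5381924/5 - 513806) = 2552201/(-7950954/5) = 2552201*(-5/7950954) = -12761005/7950954 ≈ -1.6050)
W = -12761005/7950954 ≈ -1.6050
W - J = -12761005/7950954 - 1*2562644 = -12761005/7950954 - 2562644 = -20375477323381/7950954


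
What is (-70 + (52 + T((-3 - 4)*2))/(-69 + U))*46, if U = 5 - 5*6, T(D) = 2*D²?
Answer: -161552/47 ≈ -3437.3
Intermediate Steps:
U = -25 (U = 5 - 30 = -25)
(-70 + (52 + T((-3 - 4)*2))/(-69 + U))*46 = (-70 + (52 + 2*((-3 - 4)*2)²)/(-69 - 25))*46 = (-70 + (52 + 2*(-7*2)²)/(-94))*46 = (-70 + (52 + 2*(-14)²)*(-1/94))*46 = (-70 + (52 + 2*196)*(-1/94))*46 = (-70 + (52 + 392)*(-1/94))*46 = (-70 + 444*(-1/94))*46 = (-70 - 222/47)*46 = -3512/47*46 = -161552/47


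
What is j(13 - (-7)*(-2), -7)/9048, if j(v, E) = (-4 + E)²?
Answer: 121/9048 ≈ 0.013373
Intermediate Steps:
j(13 - (-7)*(-2), -7)/9048 = (-4 - 7)²/9048 = (-11)²*(1/9048) = 121*(1/9048) = 121/9048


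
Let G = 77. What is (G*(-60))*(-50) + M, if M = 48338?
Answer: 279338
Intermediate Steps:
(G*(-60))*(-50) + M = (77*(-60))*(-50) + 48338 = -4620*(-50) + 48338 = 231000 + 48338 = 279338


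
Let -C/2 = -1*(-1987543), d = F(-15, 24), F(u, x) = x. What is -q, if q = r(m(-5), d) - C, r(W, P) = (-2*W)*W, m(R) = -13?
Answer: -3974748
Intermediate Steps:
d = 24
r(W, P) = -2*W²
C = -3975086 (C = -(-2)*(-1987543) = -2*1987543 = -3975086)
q = 3974748 (q = -2*(-13)² - 1*(-3975086) = -2*169 + 3975086 = -338 + 3975086 = 3974748)
-q = -1*3974748 = -3974748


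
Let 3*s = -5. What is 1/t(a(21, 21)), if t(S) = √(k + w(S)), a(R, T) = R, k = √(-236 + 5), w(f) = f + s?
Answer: √3/√(58 + 3*I*√231) ≈ 0.19057 - 0.065938*I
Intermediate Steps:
s = -5/3 (s = (⅓)*(-5) = -5/3 ≈ -1.6667)
w(f) = -5/3 + f (w(f) = f - 5/3 = -5/3 + f)
k = I*√231 (k = √(-231) = I*√231 ≈ 15.199*I)
t(S) = √(-5/3 + S + I*√231) (t(S) = √(I*√231 + (-5/3 + S)) = √(-5/3 + S + I*√231))
1/t(a(21, 21)) = 1/(√(-15 + 9*21 + 9*I*√231)/3) = 1/(√(-15 + 189 + 9*I*√231)/3) = 1/(√(174 + 9*I*√231)/3) = 3/√(174 + 9*I*√231)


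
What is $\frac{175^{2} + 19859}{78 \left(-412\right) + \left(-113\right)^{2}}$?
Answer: $- \frac{50484}{19367} \approx -2.6067$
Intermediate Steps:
$\frac{175^{2} + 19859}{78 \left(-412\right) + \left(-113\right)^{2}} = \frac{30625 + 19859}{-32136 + 12769} = \frac{50484}{-19367} = 50484 \left(- \frac{1}{19367}\right) = - \frac{50484}{19367}$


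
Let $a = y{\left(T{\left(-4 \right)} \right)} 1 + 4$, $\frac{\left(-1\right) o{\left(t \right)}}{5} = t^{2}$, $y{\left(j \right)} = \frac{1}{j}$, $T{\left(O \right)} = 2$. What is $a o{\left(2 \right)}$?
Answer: $-90$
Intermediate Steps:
$o{\left(t \right)} = - 5 t^{2}$
$a = \frac{9}{2}$ ($a = \frac{1}{2} \cdot 1 + 4 = \frac{1}{2} + 4 = \frac{9}{2} \approx 4.5$)
$a o{\left(2 \right)} = \frac{9 \left(- 5 \cdot 2^{2}\right)}{2} = \frac{9 \left(\left(-5\right) 4\right)}{2} = \frac{9}{2} \left(-20\right) = -90$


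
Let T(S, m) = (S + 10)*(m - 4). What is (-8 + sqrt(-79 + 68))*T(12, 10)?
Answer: -1056 + 132*I*sqrt(11) ≈ -1056.0 + 437.79*I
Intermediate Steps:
T(S, m) = (-4 + m)*(10 + S) (T(S, m) = (10 + S)*(-4 + m) = (-4 + m)*(10 + S))
(-8 + sqrt(-79 + 68))*T(12, 10) = (-8 + sqrt(-79 + 68))*(-40 - 4*12 + 10*10 + 12*10) = (-8 + sqrt(-11))*(-40 - 48 + 100 + 120) = (-8 + I*sqrt(11))*132 = -1056 + 132*I*sqrt(11)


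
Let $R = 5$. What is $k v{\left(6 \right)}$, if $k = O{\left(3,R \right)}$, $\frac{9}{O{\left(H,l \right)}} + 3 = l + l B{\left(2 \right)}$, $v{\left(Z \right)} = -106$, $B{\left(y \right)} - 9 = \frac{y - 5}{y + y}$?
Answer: $- \frac{3816}{173} \approx -22.058$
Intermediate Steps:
$B{\left(y \right)} = 9 + \frac{-5 + y}{2 y}$ ($B{\left(y \right)} = 9 + \frac{y - 5}{y + y} = 9 + \frac{-5 + y}{2 y}$)
$O{\left(H,l \right)} = \frac{9}{-3 + \frac{37 l}{4}}$ ($O{\left(H,l \right)} = \frac{9}{-3 + \left(l + l \frac{-5 + 19 \cdot 2}{2 \cdot 2}\right)} = \frac{9}{-3 + \left(l + l \frac{1}{2} \cdot \frac{1}{2} \left(-5 + 38\right)\right)} = \frac{9}{-3 + \left(l + l \frac{1}{2} \cdot \frac{1}{2} \cdot 33\right)} = \frac{9}{-3 + \left(l + l \frac{33}{4}\right)} = \frac{9}{-3 + \left(l + \frac{33 l}{4}\right)} = \frac{9}{-3 + \frac{37 l}{4}}$)
$k = \frac{36}{173}$ ($k = \frac{36}{-12 + 37 \cdot 5} = \frac{36}{-12 + 185} = \frac{36}{173} \approx 0.20809$)
$k v{\left(6 \right)} = \frac{36}{173} \left(-106\right) = - \frac{3816}{173}$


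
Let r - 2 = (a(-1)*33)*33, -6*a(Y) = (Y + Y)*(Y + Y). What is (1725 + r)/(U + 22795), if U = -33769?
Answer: -1001/10974 ≈ -0.091216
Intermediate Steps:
a(Y) = -2*Y**2/3 (a(Y) = -(Y + Y)*(Y + Y)/6 = -2*Y*2*Y/6 = -2*Y**2/3)
r = -724 (r = 2 + (-2/3*(-1)**2*33)*33 = 2 + (-2/3*1*33)*33 = 2 - 2/3*33*33 = 2 - 22*33 = 2 - 726 = -724)
(1725 + r)/(U + 22795) = (1725 - 724)/(-33769 + 22795) = 1001/(-10974) = 1001*(-1/10974) = -1001/10974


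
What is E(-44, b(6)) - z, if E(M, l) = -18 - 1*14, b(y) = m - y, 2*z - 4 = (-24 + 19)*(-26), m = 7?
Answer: -99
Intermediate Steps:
z = 67 (z = 2 + ((-24 + 19)*(-26))/2 = 2 + (-5*(-26))/2 = 2 + (½)*130 = 2 + 65 = 67)
b(y) = 7 - y
E(M, l) = -32 (E(M, l) = -18 - 14 = -32)
E(-44, b(6)) - z = -32 - 1*67 = -32 - 67 = -99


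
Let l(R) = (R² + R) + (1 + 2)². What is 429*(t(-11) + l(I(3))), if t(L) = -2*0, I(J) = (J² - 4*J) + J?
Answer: 3861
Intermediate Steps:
I(J) = J² - 3*J
t(L) = 0
l(R) = 9 + R + R² (l(R) = (R + R²) + 3² = (R + R²) + 9 = 9 + R + R²)
429*(t(-11) + l(I(3))) = 429*(0 + (9 + 3*(-3 + 3) + (3*(-3 + 3))²)) = 429*(0 + (9 + 3*0 + (3*0)²)) = 429*(0 + (9 + 0 + 0²)) = 429*(0 + (9 + 0 + 0)) = 429*(0 + 9) = 429*9 = 3861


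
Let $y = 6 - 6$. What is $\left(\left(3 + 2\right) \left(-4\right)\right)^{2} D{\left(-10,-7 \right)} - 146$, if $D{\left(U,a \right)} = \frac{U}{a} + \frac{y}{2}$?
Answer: $\frac{2978}{7} \approx 425.43$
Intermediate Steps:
$y = 0$ ($y = 6 - 6 = 0$)
$D{\left(U,a \right)} = \frac{U}{a}$ ($D{\left(U,a \right)} = \frac{U}{a} + \frac{0}{2} = \frac{U}{a} + 0 \cdot \frac{1}{2} = \frac{U}{a} + 0 = \frac{U}{a}$)
$\left(\left(3 + 2\right) \left(-4\right)\right)^{2} D{\left(-10,-7 \right)} - 146 = \left(\left(3 + 2\right) \left(-4\right)\right)^{2} \left(- \frac{10}{-7}\right) - 146 = \left(5 \left(-4\right)\right)^{2} \left(\left(-10\right) \left(- \frac{1}{7}\right)\right) - 146 = \left(-20\right)^{2} \cdot \frac{10}{7} - 146 = 400 \cdot \frac{10}{7} - 146 = \frac{4000}{7} - 146 = \frac{2978}{7}$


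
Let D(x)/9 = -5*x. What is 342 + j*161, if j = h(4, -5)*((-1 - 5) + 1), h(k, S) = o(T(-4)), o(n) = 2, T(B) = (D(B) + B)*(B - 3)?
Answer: -1268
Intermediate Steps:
D(x) = -45*x (D(x) = 9*(-5*x) = -45*x)
T(B) = -44*B*(-3 + B) (T(B) = (-45*B + B)*(B - 3) = (-44*B)*(-3 + B) = -44*B*(-3 + B))
h(k, S) = 2
j = -10 (j = 2*((-1 - 5) + 1) = 2*(-6 + 1) = 2*(-5) = -10)
342 + j*161 = 342 - 10*161 = 342 - 1610 = -1268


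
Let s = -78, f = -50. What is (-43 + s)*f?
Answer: 6050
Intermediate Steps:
(-43 + s)*f = (-43 - 78)*(-50) = -121*(-50) = 6050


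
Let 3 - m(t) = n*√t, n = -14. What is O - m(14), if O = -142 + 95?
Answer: -50 - 14*√14 ≈ -102.38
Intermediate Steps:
m(t) = 3 + 14*√t (m(t) = 3 - (-14)*√t = 3 + 14*√t)
O = -47
O - m(14) = -47 - (3 + 14*√14) = -47 + (-3 - 14*√14) = -50 - 14*√14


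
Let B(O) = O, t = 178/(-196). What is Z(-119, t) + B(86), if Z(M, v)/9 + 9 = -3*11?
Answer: -292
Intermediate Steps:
t = -89/98 (t = 178*(-1/196) = -89/98 ≈ -0.90816)
Z(M, v) = -378 (Z(M, v) = -81 + 9*(-3*11) = -81 + 9*(-33) = -81 - 297 = -378)
Z(-119, t) + B(86) = -378 + 86 = -292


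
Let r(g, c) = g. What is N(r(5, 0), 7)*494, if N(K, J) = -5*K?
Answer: -12350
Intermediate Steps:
N(r(5, 0), 7)*494 = -5*5*494 = -25*494 = -12350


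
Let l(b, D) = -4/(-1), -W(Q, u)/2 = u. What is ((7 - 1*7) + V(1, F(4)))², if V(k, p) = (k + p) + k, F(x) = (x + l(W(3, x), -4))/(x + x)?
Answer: 9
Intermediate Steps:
W(Q, u) = -2*u
l(b, D) = 4 (l(b, D) = -4*(-1) = 4)
F(x) = (4 + x)/(2*x) (F(x) = (x + 4)/(x + x) = (4 + x)/((2*x)) = (4 + x)*(1/(2*x)) = (4 + x)/(2*x))
V(k, p) = p + 2*k
((7 - 1*7) + V(1, F(4)))² = ((7 - 1*7) + ((½)*(4 + 4)/4 + 2*1))² = ((7 - 7) + ((½)*(¼)*8 + 2))² = (0 + (1 + 2))² = (0 + 3)² = 3² = 9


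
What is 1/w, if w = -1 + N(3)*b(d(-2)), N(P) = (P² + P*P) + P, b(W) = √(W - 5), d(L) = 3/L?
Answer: -2/5735 - 21*I*√26/5735 ≈ -0.00034874 - 0.018671*I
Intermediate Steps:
b(W) = √(-5 + W)
N(P) = P + 2*P² (N(P) = (P² + P²) + P = 2*P² + P = P + 2*P²)
w = -1 + 21*I*√26/2 (w = -1 + (3*(1 + 2*3))*√(-5 + 3/(-2)) = -1 + (3*(1 + 6))*√(-5 + 3*(-½)) = -1 + (3*7)*√(-5 - 3/2) = -1 + 21*√(-13/2) = -1 + 21*(I*√26/2) = -1 + 21*I*√26/2 ≈ -1.0 + 53.54*I)
1/w = 1/(-1 + 21*I*√26/2)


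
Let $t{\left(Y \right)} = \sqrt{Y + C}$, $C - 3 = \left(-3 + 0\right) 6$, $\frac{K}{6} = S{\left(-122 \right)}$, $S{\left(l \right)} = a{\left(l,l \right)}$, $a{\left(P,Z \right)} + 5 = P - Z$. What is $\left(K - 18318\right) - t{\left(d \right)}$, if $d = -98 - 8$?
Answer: $-18348 - 11 i \approx -18348.0 - 11.0 i$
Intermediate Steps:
$d = -106$ ($d = -98 - 8 = -106$)
$a{\left(P,Z \right)} = -5 + P - Z$ ($a{\left(P,Z \right)} = -5 + \left(P - Z\right) = -5 + P - Z$)
$S{\left(l \right)} = -5$ ($S{\left(l \right)} = -5 + l - l = -5$)
$K = -30$ ($K = 6 \left(-5\right) = -30$)
$C = -15$ ($C = 3 + \left(-3 + 0\right) 6 = 3 - 18 = -15$)
$t{\left(Y \right)} = \sqrt{-15 + Y}$ ($t{\left(Y \right)} = \sqrt{Y - 15} = \sqrt{-15 + Y}$)
$\left(K - 18318\right) - t{\left(d \right)} = \left(-30 - 18318\right) - \sqrt{-15 - 106} = \left(-30 - 18318\right) - \sqrt{-121} = -18348 - 11 i$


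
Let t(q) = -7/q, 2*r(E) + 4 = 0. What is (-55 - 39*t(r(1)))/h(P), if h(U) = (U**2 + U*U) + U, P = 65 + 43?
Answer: -383/46872 ≈ -0.0081712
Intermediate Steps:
r(E) = -2 (r(E) = -2 + (1/2)*0 = -2 + 0 = -2)
P = 108
h(U) = U + 2*U**2 (h(U) = (U**2 + U**2) + U = 2*U**2 + U = U + 2*U**2)
(-55 - 39*t(r(1)))/h(P) = (-55 - (-273)/(-2))/((108*(1 + 2*108))) = (-55 - (-273)*(-1)/2)/((108*(1 + 216))) = (-55 - 39*7/2)/((108*217)) = (-55 - 273/2)/23436 = -383/2*1/23436 = -383/46872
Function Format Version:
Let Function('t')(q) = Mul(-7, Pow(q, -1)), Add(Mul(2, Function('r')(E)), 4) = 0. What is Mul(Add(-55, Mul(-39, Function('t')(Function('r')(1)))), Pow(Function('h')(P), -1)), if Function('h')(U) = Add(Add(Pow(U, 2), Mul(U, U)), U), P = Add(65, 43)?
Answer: Rational(-383, 46872) ≈ -0.0081712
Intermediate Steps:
Function('r')(E) = -2 (Function('r')(E) = Add(-2, Mul(Rational(1, 2), 0)) = Add(-2, 0) = -2)
P = 108
Function('h')(U) = Add(U, Mul(2, Pow(U, 2))) (Function('h')(U) = Add(Add(Pow(U, 2), Pow(U, 2)), U) = Add(Mul(2, Pow(U, 2)), U) = Add(U, Mul(2, Pow(U, 2))))
Mul(Add(-55, Mul(-39, Function('t')(Function('r')(1)))), Pow(Function('h')(P), -1)) = Mul(Add(-55, Mul(-39, Mul(-7, Pow(-2, -1)))), Pow(Mul(108, Add(1, Mul(2, 108))), -1)) = Mul(Add(-55, Mul(-39, Mul(-7, Rational(-1, 2)))), Pow(Mul(108, Add(1, 216)), -1)) = Mul(Add(-55, Mul(-39, Rational(7, 2))), Pow(Mul(108, 217), -1)) = Mul(Add(-55, Rational(-273, 2)), Pow(23436, -1)) = Mul(Rational(-383, 2), Rational(1, 23436)) = Rational(-383, 46872)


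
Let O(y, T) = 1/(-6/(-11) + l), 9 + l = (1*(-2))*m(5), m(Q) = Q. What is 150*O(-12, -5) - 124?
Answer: -26822/203 ≈ -132.13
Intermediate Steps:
l = -19 (l = -9 + (1*(-2))*5 = -9 - 2*5 = -9 - 10 = -19)
O(y, T) = -11/203 (O(y, T) = 1/(-6/(-11) - 19) = 1/(-6*(-1/11) - 19) = 1/(6/11 - 19) = 1/(-203/11) = -11/203)
150*O(-12, -5) - 124 = 150*(-11/203) - 124 = -1650/203 - 124 = -26822/203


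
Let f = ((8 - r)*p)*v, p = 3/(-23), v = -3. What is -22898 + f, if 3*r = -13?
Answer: -526543/23 ≈ -22893.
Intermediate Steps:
r = -13/3 (r = (⅓)*(-13) = -13/3 ≈ -4.3333)
p = -3/23 (p = 3*(-1/23) = -3/23 ≈ -0.13043)
f = 111/23 (f = ((8 - 1*(-13/3))*(-3/23))*(-3) = ((8 + 13/3)*(-3/23))*(-3) = ((37/3)*(-3/23))*(-3) = -37/23*(-3) = 111/23 ≈ 4.8261)
-22898 + f = -22898 + 111/23 = -526543/23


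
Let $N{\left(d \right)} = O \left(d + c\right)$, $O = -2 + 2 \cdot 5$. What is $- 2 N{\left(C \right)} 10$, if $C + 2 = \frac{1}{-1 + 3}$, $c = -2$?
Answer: $560$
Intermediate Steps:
$O = 8$ ($O = -2 + 10 = 8$)
$C = - \frac{3}{2}$ ($C = -2 + \frac{1}{-1 + 3} = -2 + \frac{1}{2} = - \frac{3}{2} \approx -1.5$)
$N{\left(d \right)} = -16 + 8 d$ ($N{\left(d \right)} = 8 \left(d - 2\right) = 8 \left(-2 + d\right) = -16 + 8 d$)
$- 2 N{\left(C \right)} 10 = - 2 \left(-16 + 8 \left(- \frac{3}{2}\right)\right) 10 = - 2 \left(-16 - 12\right) 10 = \left(-2\right) \left(-28\right) 10 = 56 \cdot 10 = 560$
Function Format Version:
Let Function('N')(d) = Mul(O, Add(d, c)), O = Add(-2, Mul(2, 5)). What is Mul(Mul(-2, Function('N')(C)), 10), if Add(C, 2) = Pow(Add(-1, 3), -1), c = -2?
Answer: 560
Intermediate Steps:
O = 8 (O = Add(-2, 10) = 8)
C = Rational(-3, 2) (C = Add(-2, Pow(Add(-1, 3), -1)) = Add(-2, Pow(2, -1)) = Add(-2, Rational(1, 2)) = Rational(-3, 2) ≈ -1.5000)
Function('N')(d) = Add(-16, Mul(8, d)) (Function('N')(d) = Mul(8, Add(d, -2)) = Mul(8, Add(-2, d)) = Add(-16, Mul(8, d)))
Mul(Mul(-2, Function('N')(C)), 10) = Mul(Mul(-2, Add(-16, Mul(8, Rational(-3, 2)))), 10) = Mul(Mul(-2, Add(-16, -12)), 10) = Mul(Mul(-2, -28), 10) = Mul(56, 10) = 560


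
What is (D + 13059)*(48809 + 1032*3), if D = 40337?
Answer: 2771519380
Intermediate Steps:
(D + 13059)*(48809 + 1032*3) = (40337 + 13059)*(48809 + 1032*3) = 53396*(48809 + 3096) = 53396*51905 = 2771519380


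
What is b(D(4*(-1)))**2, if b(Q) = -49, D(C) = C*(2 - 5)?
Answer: 2401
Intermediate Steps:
D(C) = -3*C (D(C) = C*(-3) = -3*C)
b(D(4*(-1)))**2 = (-49)**2 = 2401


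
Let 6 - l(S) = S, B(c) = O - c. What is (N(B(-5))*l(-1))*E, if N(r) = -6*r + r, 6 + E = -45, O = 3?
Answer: 14280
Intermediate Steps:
B(c) = 3 - c
E = -51 (E = -6 - 45 = -51)
l(S) = 6 - S
N(r) = -5*r
(N(B(-5))*l(-1))*E = ((-5*(3 - 1*(-5)))*(6 - 1*(-1)))*(-51) = ((-5*(3 + 5))*(6 + 1))*(-51) = (-5*8*7)*(-51) = -40*7*(-51) = -280*(-51) = 14280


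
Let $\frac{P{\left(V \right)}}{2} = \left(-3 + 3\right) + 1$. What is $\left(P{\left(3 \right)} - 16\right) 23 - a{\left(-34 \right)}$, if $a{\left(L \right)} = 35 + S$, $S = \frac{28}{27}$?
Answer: $- \frac{9667}{27} \approx -358.04$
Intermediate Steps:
$S = \frac{28}{27}$ ($S = 28 \cdot \frac{1}{27} = \frac{28}{27} \approx 1.037$)
$a{\left(L \right)} = \frac{973}{27}$ ($a{\left(L \right)} = 35 + \frac{28}{27} = \frac{973}{27}$)
$P{\left(V \right)} = 2$ ($P{\left(V \right)} = 2 \left(\left(-3 + 3\right) + 1\right) = 2 \left(0 + 1\right) = 2 \cdot 1 = 2$)
$\left(P{\left(3 \right)} - 16\right) 23 - a{\left(-34 \right)} = \left(2 - 16\right) 23 - \frac{973}{27} = \left(-14\right) 23 - \frac{973}{27} = -322 - \frac{973}{27} = - \frac{9667}{27}$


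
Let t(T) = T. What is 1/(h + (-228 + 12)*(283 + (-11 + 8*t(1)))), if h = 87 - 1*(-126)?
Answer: -1/60267 ≈ -1.6593e-5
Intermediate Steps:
h = 213 (h = 87 + 126 = 213)
1/(h + (-228 + 12)*(283 + (-11 + 8*t(1)))) = 1/(213 + (-228 + 12)*(283 + (-11 + 8*1))) = 1/(213 - 216*(283 + (-11 + 8))) = 1/(213 - 216*(283 - 3)) = 1/(213 - 216*280) = 1/(213 - 60480) = 1/(-60267) = -1/60267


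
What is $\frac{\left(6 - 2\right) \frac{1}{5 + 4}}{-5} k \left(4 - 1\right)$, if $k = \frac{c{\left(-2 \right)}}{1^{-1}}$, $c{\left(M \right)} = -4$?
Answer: $\frac{16}{15} \approx 1.0667$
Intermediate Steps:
$k = -4$ ($k = - \frac{4}{1^{-1}} = - \frac{4}{1} = \left(-4\right) 1 = -4$)
$\frac{\left(6 - 2\right) \frac{1}{5 + 4}}{-5} k \left(4 - 1\right) = \frac{\left(6 - 2\right) \frac{1}{5 + 4}}{-5} \left(-4\right) \left(4 - 1\right) = \frac{4}{9} \left(- \frac{1}{5}\right) \left(-4\right) \left(4 - 1\right) = 4 \cdot \frac{1}{9} \left(- \frac{1}{5}\right) \left(-4\right) 3 = \frac{4}{9} \left(- \frac{1}{5}\right) \left(-4\right) 3 = \left(- \frac{4}{45}\right) \left(-4\right) 3 = \frac{16}{45} \cdot 3 = \frac{16}{15}$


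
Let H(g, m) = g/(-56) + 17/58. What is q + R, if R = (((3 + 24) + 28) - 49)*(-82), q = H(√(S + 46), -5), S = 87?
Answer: -28519/58 - √133/56 ≈ -491.91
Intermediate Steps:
H(g, m) = 17/58 - g/56 (H(g, m) = g*(-1/56) + 17*(1/58) = -g/56 + 17/58 = 17/58 - g/56)
q = 17/58 - √133/56 (q = 17/58 - √(87 + 46)/56 = 17/58 - √133/56 ≈ 0.087165)
R = -492 (R = ((27 + 28) - 49)*(-82) = (55 - 49)*(-82) = 6*(-82) = -492)
q + R = (17/58 - √133/56) - 492 = -28519/58 - √133/56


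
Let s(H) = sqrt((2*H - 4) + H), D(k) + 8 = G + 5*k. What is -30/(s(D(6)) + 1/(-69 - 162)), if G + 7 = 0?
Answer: -693/218780 - 160083*sqrt(41)/218780 ≈ -4.6884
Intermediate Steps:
G = -7 (G = -7 + 0 = -7)
D(k) = -15 + 5*k (D(k) = -8 + (-7 + 5*k) = -15 + 5*k)
s(H) = sqrt(-4 + 3*H) (s(H) = sqrt((-4 + 2*H) + H) = sqrt(-4 + 3*H))
-30/(s(D(6)) + 1/(-69 - 162)) = -30/(sqrt(-4 + 3*(-15 + 5*6)) + 1/(-69 - 162)) = -30/(sqrt(-4 + 3*(-15 + 30)) + 1/(-231)) = -30/(sqrt(-4 + 3*15) - 1/231) = -30/(sqrt(-4 + 45) - 1/231) = -30/(sqrt(41) - 1/231) = -30/(-1/231 + sqrt(41))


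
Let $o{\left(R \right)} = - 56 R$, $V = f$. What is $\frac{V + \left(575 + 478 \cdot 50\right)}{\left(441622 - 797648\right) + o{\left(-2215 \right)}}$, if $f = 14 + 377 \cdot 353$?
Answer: $- \frac{78785}{115993} \approx -0.67922$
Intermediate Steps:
$f = 133095$ ($f = 14 + 133081 = 133095$)
$V = 133095$
$\frac{V + \left(575 + 478 \cdot 50\right)}{\left(441622 - 797648\right) + o{\left(-2215 \right)}} = \frac{133095 + \left(575 + 478 \cdot 50\right)}{\left(441622 - 797648\right) - -124040} = \frac{133095 + \left(575 + 23900\right)}{\left(441622 - 797648\right) + 124040} = \frac{133095 + 24475}{-356026 + 124040} = \frac{157570}{-231986} = 157570 \left(- \frac{1}{231986}\right) = - \frac{78785}{115993}$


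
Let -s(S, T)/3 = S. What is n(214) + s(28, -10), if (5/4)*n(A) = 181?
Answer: 304/5 ≈ 60.800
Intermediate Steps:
s(S, T) = -3*S
n(A) = 724/5 (n(A) = (⅘)*181 = 724/5)
n(214) + s(28, -10) = 724/5 - 3*28 = 724/5 - 84 = 304/5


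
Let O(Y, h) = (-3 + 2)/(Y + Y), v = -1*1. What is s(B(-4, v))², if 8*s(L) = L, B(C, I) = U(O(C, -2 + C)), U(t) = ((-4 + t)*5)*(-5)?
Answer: 600625/4096 ≈ 146.64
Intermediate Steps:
v = -1
O(Y, h) = -1/(2*Y)
U(t) = 100 - 25*t (U(t) = (-20 + 5*t)*(-5) = 100 - 25*t)
B(C, I) = 100 + 25/(2*C) (B(C, I) = 100 - (-25)/(2*C) = 100 + 25/(2*C))
s(L) = L/8
s(B(-4, v))² = ((100 + (25/2)/(-4))/8)² = ((100 + (25/2)*(-¼))/8)² = ((100 - 25/8)/8)² = ((⅛)*(775/8))² = (775/64)² = 600625/4096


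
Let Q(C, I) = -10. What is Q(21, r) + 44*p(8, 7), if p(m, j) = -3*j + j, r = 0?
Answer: -626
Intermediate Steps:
p(m, j) = -2*j
Q(21, r) + 44*p(8, 7) = -10 + 44*(-2*7) = -10 + 44*(-14) = -10 - 616 = -626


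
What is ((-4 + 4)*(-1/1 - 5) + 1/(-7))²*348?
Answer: 348/49 ≈ 7.1020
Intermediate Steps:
((-4 + 4)*(-1/1 - 5) + 1/(-7))²*348 = (0*(-1*1 - 5) - ⅐)²*348 = (0*(-1 - 5) - ⅐)²*348 = (0*(-6) - ⅐)²*348 = (0 - ⅐)²*348 = (-⅐)²*348 = (1/49)*348 = 348/49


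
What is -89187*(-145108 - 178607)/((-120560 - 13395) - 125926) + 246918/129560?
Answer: -623414096280507/5611697060 ≈ -1.1109e+5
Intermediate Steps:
-89187*(-145108 - 178607)/((-120560 - 13395) - 125926) + 246918/129560 = -89187*(-323715/(-133955 - 125926)) + 246918*(1/129560) = -89187/((-259881*(-1/323715))) + 123459/64780 = -89187/86627/107905 + 123459/64780 = -89187*107905/86627 + 123459/64780 = -9623723235/86627 + 123459/64780 = -623414096280507/5611697060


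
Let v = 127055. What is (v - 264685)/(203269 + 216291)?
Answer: -13763/41956 ≈ -0.32803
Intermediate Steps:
(v - 264685)/(203269 + 216291) = (127055 - 264685)/(203269 + 216291) = -137630/419560 = -137630*1/419560 = -13763/41956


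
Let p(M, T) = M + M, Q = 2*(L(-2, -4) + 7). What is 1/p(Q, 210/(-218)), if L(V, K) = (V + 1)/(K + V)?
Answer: 3/86 ≈ 0.034884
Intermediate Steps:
L(V, K) = (1 + V)/(K + V)
Q = 43/3 (Q = 2*((1 - 2)/(-4 - 2) + 7) = 2*(-1/(-6) + 7) = 2*(-⅙*(-1) + 7) = 2*(⅙ + 7) = 2*(43/6) = 43/3 ≈ 14.333)
p(M, T) = 2*M
1/p(Q, 210/(-218)) = 1/(2*(43/3)) = 1/(86/3) = 3/86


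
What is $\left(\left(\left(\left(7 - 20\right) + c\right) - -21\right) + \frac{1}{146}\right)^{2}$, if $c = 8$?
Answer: $\frac{5461569}{21316} \approx 256.22$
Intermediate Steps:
$\left(\left(\left(\left(7 - 20\right) + c\right) - -21\right) + \frac{1}{146}\right)^{2} = \left(\left(\left(\left(7 - 20\right) + 8\right) - -21\right) + \frac{1}{146}\right)^{2} = \left(\left(\left(-13 + 8\right) + 21\right) + \frac{1}{146}\right)^{2} = \left(\left(-5 + 21\right) + \frac{1}{146}\right)^{2} = \left(16 + \frac{1}{146}\right)^{2} = \left(\frac{2337}{146}\right)^{2} = \frac{5461569}{21316}$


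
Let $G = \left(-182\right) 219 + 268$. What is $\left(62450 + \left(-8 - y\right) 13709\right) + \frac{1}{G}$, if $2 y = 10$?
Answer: $- \frac{4583215531}{39590} \approx -1.1577 \cdot 10^{5}$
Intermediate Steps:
$y = 5$ ($y = \frac{1}{2} \cdot 10 = 5$)
$G = -39590$ ($G = -39858 + 268 = -39590$)
$\left(62450 + \left(-8 - y\right) 13709\right) + \frac{1}{G} = \left(62450 + \left(-8 - 5\right) 13709\right) + \frac{1}{-39590} = \left(62450 + \left(-8 - 5\right) 13709\right) - \frac{1}{39590} = \left(62450 - 178217\right) - \frac{1}{39590} = -115767 - \frac{1}{39590} = - \frac{4583215531}{39590}$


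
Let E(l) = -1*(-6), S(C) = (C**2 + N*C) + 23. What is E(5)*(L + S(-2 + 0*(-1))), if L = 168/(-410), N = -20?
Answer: 81906/205 ≈ 399.54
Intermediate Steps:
S(C) = 23 + C**2 - 20*C (S(C) = (C**2 - 20*C) + 23 = 23 + C**2 - 20*C)
E(l) = 6
L = -84/205 (L = 168*(-1/410) = -84/205 ≈ -0.40976)
E(5)*(L + S(-2 + 0*(-1))) = 6*(-84/205 + (23 + (-2 + 0*(-1))**2 - 20*(-2 + 0*(-1)))) = 6*(-84/205 + (23 + (-2 + 0)**2 - 20*(-2 + 0))) = 6*(-84/205 + (23 + (-2)**2 - 20*(-2))) = 6*(-84/205 + (23 + 4 + 40)) = 6*(-84/205 + 67) = 6*(13651/205) = 81906/205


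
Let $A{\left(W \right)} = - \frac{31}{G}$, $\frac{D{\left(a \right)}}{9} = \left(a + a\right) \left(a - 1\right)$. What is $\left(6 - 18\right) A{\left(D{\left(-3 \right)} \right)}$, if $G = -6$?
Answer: $-62$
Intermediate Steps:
$D{\left(a \right)} = 18 a \left(-1 + a\right)$ ($D{\left(a \right)} = 9 \left(a + a\right) \left(a - 1\right) = 9 \cdot 2 a \left(-1 + a\right) = 18 a \left(-1 + a\right)$)
$A{\left(W \right)} = \frac{31}{6}$ ($A{\left(W \right)} = - \frac{31}{-6} = \left(-31\right) \left(- \frac{1}{6}\right) = \frac{31}{6}$)
$\left(6 - 18\right) A{\left(D{\left(-3 \right)} \right)} = \left(6 - 18\right) \frac{31}{6} = \left(-12\right) \frac{31}{6} = -62$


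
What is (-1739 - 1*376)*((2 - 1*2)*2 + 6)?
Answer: -12690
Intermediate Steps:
(-1739 - 1*376)*((2 - 1*2)*2 + 6) = (-1739 - 376)*((2 - 2)*2 + 6) = -2115*(0*2 + 6) = -2115*(0 + 6) = -2115*6 = -12690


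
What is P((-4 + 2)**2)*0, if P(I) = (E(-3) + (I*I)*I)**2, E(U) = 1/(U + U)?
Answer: 0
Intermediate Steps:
E(U) = 1/(2*U)
P(I) = (-1/6 + I**3)**2 (P(I) = ((1/2)/(-3) + (I*I)*I)**2 = ((1/2)*(-1/3) + I**2*I)**2 = (-1/6 + I**3)**2)
P((-4 + 2)**2)*0 = ((-1 + 6*((-4 + 2)**2)**3)**2/36)*0 = ((-1 + 6*((-2)**2)**3)**2/36)*0 = ((-1 + 6*4**3)**2/36)*0 = ((-1 + 6*64)**2/36)*0 = ((-1 + 384)**2/36)*0 = ((1/36)*383**2)*0 = ((1/36)*146689)*0 = (146689/36)*0 = 0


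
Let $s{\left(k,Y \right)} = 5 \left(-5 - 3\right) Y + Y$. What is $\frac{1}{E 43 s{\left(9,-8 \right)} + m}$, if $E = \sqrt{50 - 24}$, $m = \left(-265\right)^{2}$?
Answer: $\frac{70225}{251835169} - \frac{13416 \sqrt{26}}{251835169} \approx 7.2133 \cdot 10^{-6}$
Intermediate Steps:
$m = 70225$
$s{\left(k,Y \right)} = - 39 Y$ ($s{\left(k,Y \right)} = 5 \left(-8\right) Y + Y = - 40 Y + Y = - 39 Y$)
$E = \sqrt{26} \approx 5.099$
$\frac{1}{E 43 s{\left(9,-8 \right)} + m} = \frac{1}{\sqrt{26} \cdot 43 \left(\left(-39\right) \left(-8\right)\right) + 70225} = \frac{1}{43 \sqrt{26} \cdot 312 + 70225} = \frac{1}{13416 \sqrt{26} + 70225} = \frac{1}{70225 + 13416 \sqrt{26}}$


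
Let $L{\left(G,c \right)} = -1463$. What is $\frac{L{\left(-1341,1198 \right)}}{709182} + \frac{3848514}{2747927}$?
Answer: $\frac{2725276638347}{1948780365714} \approx 1.3985$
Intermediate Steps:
$\frac{L{\left(-1341,1198 \right)}}{709182} + \frac{3848514}{2747927} = - \frac{1463}{709182} + \frac{3848514}{2747927} = \frac{2725276638347}{1948780365714}$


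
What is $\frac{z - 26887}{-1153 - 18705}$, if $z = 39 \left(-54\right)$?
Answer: $\frac{28993}{19858} \approx 1.46$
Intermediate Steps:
$z = -2106$
$\frac{z - 26887}{-1153 - 18705} = \frac{-2106 - 26887}{-1153 - 18705} = - \frac{28993}{-19858} = \left(-28993\right) \left(- \frac{1}{19858}\right) = \frac{28993}{19858}$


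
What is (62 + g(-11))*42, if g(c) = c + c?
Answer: 1680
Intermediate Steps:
g(c) = 2*c
(62 + g(-11))*42 = (62 + 2*(-11))*42 = (62 - 22)*42 = 40*42 = 1680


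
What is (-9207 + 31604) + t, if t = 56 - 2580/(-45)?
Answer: 67531/3 ≈ 22510.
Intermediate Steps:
t = 340/3 (t = 56 - 2580*(-1)/45 = 56 - 30*(-86/45) = 56 + 172/3 = 340/3 ≈ 113.33)
(-9207 + 31604) + t = (-9207 + 31604) + 340/3 = 22397 + 340/3 = 67531/3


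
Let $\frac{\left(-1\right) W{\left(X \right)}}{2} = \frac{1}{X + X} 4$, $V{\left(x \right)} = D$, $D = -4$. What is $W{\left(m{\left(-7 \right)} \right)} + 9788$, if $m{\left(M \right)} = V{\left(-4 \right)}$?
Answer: $9789$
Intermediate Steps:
$V{\left(x \right)} = -4$
$m{\left(M \right)} = -4$
$W{\left(X \right)} = - \frac{4}{X}$ ($W{\left(X \right)} = - 2 \frac{1}{X + X} 4 = - 2 \frac{1}{2 X} 4 = - 2 \frac{2}{X} = - \frac{4}{X}$)
$W{\left(m{\left(-7 \right)} \right)} + 9788 = - \frac{4}{-4} + 9788 = \left(-4\right) \left(- \frac{1}{4}\right) + 9788 = 1 + 9788 = 9789$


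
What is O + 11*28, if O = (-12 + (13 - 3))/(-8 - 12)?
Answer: 3081/10 ≈ 308.10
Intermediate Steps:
O = 1/10 (O = (-12 + 10)/(-20) = -2*(-1/20) = 1/10 ≈ 0.10000)
O + 11*28 = 1/10 + 11*28 = 1/10 + 308 = 3081/10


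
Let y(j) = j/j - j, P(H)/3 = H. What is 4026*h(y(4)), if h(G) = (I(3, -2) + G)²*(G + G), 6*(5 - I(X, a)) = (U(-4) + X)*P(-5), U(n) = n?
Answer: -6039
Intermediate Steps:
P(H) = 3*H
y(j) = 1 - j
I(X, a) = -5 + 5*X/2 (I(X, a) = 5 - (-4 + X)*3*(-5)/6 = 5 - (-4 + X)*(-15)/6 = 5 - (60 - 15*X)/6 = 5 + (-10 + 5*X/2) = -5 + 5*X/2)
h(G) = 2*G*(5/2 + G)² (h(G) = ((-5 + (5/2)*3) + G)²*(G + G) = ((-5 + 15/2) + G)²*(2*G) = (5/2 + G)²*(2*G) = 2*G*(5/2 + G)²)
4026*h(y(4)) = 4026*((1 - 1*4)*(5 + 2*(1 - 1*4))²/2) = 4026*((1 - 4)*(5 + 2*(1 - 4))²/2) = 4026*((½)*(-3)*(5 + 2*(-3))²) = 4026*((½)*(-3)*(5 - 6)²) = 4026*((½)*(-3)*(-1)²) = 4026*((½)*(-3)*1) = 4026*(-3/2) = -6039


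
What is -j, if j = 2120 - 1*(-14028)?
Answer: -16148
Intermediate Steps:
j = 16148 (j = 2120 + 14028 = 16148)
-j = -1*16148 = -16148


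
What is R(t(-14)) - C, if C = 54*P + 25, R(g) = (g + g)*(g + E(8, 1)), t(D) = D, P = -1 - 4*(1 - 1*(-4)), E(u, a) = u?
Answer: 1277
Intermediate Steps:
P = -21 (P = -1 - 4*(1 + 4) = -1 - 4*5 = -1 - 20 = -21)
R(g) = 2*g*(8 + g) (R(g) = (g + g)*(g + 8) = (2*g)*(8 + g) = 2*g*(8 + g))
C = -1109 (C = 54*(-21) + 25 = -1134 + 25 = -1109)
R(t(-14)) - C = 2*(-14)*(8 - 14) - 1*(-1109) = 2*(-14)*(-6) + 1109 = 168 + 1109 = 1277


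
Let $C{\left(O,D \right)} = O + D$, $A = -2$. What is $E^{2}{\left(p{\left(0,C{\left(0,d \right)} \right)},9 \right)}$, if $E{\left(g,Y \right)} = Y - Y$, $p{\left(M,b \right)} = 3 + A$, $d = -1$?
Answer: $0$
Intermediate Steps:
$C{\left(O,D \right)} = D + O$
$p{\left(M,b \right)} = 1$ ($p{\left(M,b \right)} = 3 - 2 = 1$)
$E{\left(g,Y \right)} = 0$
$E^{2}{\left(p{\left(0,C{\left(0,d \right)} \right)},9 \right)} = 0^{2} = 0$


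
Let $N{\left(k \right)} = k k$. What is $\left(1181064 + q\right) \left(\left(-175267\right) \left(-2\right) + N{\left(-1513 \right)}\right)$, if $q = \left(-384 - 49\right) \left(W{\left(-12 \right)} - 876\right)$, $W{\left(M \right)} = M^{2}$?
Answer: $3954327888060$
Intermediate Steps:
$N{\left(k \right)} = k^{2}$
$q = 316956$ ($q = \left(-384 - 49\right) \left(\left(-12\right)^{2} - 876\right) = \left(-384 - 49\right) \left(144 - 876\right) = \left(-433\right) \left(-732\right) = 316956$)
$\left(1181064 + q\right) \left(\left(-175267\right) \left(-2\right) + N{\left(-1513 \right)}\right) = \left(1181064 + 316956\right) \left(\left(-175267\right) \left(-2\right) + \left(-1513\right)^{2}\right) = 1498020 \left(350534 + 2289169\right) = 1498020 \cdot 2639703 = 3954327888060$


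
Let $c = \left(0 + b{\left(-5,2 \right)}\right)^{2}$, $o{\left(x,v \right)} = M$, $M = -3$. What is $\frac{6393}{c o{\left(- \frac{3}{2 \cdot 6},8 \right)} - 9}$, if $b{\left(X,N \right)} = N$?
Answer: $- \frac{2131}{7} \approx -304.43$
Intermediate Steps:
$o{\left(x,v \right)} = -3$
$c = 4$ ($c = \left(0 + 2\right)^{2} = 2^{2} = 4$)
$\frac{6393}{c o{\left(- \frac{3}{2 \cdot 6},8 \right)} - 9} = \frac{6393}{4 \left(-3\right) - 9} = \frac{6393}{-12 - 9} = \frac{6393}{-21} = 6393 \left(- \frac{1}{21}\right) = - \frac{2131}{7}$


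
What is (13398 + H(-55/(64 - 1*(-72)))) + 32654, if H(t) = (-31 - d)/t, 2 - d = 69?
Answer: 2527964/55 ≈ 45963.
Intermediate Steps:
d = -67 (d = 2 - 1*69 = 2 - 69 = -67)
H(t) = 36/t (H(t) = (-31 - 1*(-67))/t = (-31 + 67)/t = 36/t)
(13398 + H(-55/(64 - 1*(-72)))) + 32654 = (13398 + 36/((-55/(64 - 1*(-72))))) + 32654 = (13398 + 36/((-55/(64 + 72)))) + 32654 = (13398 + 36/((-55/136))) + 32654 = (13398 + 36/((-55*1/136))) + 32654 = (13398 + 36/(-55/136)) + 32654 = (13398 + 36*(-136/55)) + 32654 = (13398 - 4896/55) + 32654 = 731994/55 + 32654 = 2527964/55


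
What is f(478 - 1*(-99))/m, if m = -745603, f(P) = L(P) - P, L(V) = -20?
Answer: 597/745603 ≈ 0.00080069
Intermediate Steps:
f(P) = -20 - P
f(478 - 1*(-99))/m = (-20 - (478 - 1*(-99)))/(-745603) = (-20 - (478 + 99))*(-1/745603) = (-20 - 1*577)*(-1/745603) = (-20 - 577)*(-1/745603) = -597*(-1/745603) = 597/745603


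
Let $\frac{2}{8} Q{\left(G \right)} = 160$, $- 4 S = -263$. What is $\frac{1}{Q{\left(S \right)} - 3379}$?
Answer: $- \frac{1}{2739} \approx -0.0003651$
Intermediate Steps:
$S = \frac{263}{4}$ ($S = \left(- \frac{1}{4}\right) \left(-263\right) = \frac{263}{4} \approx 65.75$)
$Q{\left(G \right)} = 640$ ($Q{\left(G \right)} = 4 \cdot 160 = 640$)
$\frac{1}{Q{\left(S \right)} - 3379} = \frac{1}{640 - 3379} = \frac{1}{-2739} = - \frac{1}{2739}$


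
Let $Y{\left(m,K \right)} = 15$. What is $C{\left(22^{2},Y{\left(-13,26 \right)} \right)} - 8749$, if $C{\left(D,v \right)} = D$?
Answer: $-8265$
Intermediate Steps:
$C{\left(22^{2},Y{\left(-13,26 \right)} \right)} - 8749 = 22^{2} - 8749 = 484 - 8749 = -8265$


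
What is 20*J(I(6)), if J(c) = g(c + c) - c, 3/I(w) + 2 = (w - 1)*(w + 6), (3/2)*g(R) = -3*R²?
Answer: -1230/841 ≈ -1.4625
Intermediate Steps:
g(R) = -2*R² (g(R) = 2*(-3*R²)/3 = -2*R²)
I(w) = 3/(-2 + (-1 + w)*(6 + w)) (I(w) = 3/(-2 + (w - 1)*(w + 6)) = 3/(-2 + (-1 + w)*(6 + w)))
J(c) = -c - 8*c² (J(c) = -2*(c + c)² - c = -2*4*c² - c = -8*c² - c = -c - 8*c²)
20*J(I(6)) = 20*((3/(-8 + 6² + 5*6))*(-1 - 24/(-8 + 6² + 5*6))) = 20*((3/(-8 + 36 + 30))*(-1 - 24/(-8 + 36 + 30))) = 20*((3/58)*(-1 - 24/58)) = 20*((3*(1/58))*(-1 - 24/58)) = 20*(3*(-1 - 8*3/58)/58) = 20*(3*(-1 - 12/29)/58) = 20*((3/58)*(-41/29)) = 20*(-123/1682) = -1230/841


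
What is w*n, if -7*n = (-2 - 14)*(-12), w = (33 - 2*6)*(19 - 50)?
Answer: 17856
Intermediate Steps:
w = -651 (w = (33 - 12)*(-31) = 21*(-31) = -651)
n = -192/7 (n = -(-2 - 14)*(-12)/7 = -(-16)*(-12)/7 = -⅐*192 = -192/7 ≈ -27.429)
w*n = -651*(-192/7) = 17856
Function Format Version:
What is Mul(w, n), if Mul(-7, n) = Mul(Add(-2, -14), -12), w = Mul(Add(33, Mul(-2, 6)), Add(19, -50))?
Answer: 17856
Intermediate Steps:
w = -651 (w = Mul(Add(33, -12), -31) = Mul(21, -31) = -651)
n = Rational(-192, 7) (n = Mul(Rational(-1, 7), Mul(Add(-2, -14), -12)) = Mul(Rational(-1, 7), Mul(-16, -12)) = Mul(Rational(-1, 7), 192) = Rational(-192, 7) ≈ -27.429)
Mul(w, n) = Mul(-651, Rational(-192, 7)) = 17856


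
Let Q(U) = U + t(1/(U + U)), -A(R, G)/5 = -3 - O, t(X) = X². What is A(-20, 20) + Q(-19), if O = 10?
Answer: 66425/1444 ≈ 46.001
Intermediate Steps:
A(R, G) = 65 (A(R, G) = -5*(-3 - 1*10) = -5*(-3 - 10) = -5*(-13) = 65)
Q(U) = U + 1/(4*U²) (Q(U) = U + (1/(U + U))² = U + (1/(2*U))² = U + 1/(4*U²))
A(-20, 20) + Q(-19) = 65 + (-19 + (¼)/(-19)²) = 65 + (-19 + (¼)*(1/361)) = 65 + (-19 + 1/1444) = 65 - 27435/1444 = 66425/1444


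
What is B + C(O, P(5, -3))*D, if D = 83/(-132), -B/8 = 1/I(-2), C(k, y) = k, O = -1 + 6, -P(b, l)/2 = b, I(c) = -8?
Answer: -283/132 ≈ -2.1439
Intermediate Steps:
P(b, l) = -2*b
O = 5
B = 1 (B = -8/(-8) = -8*(-1/8) = 1)
D = -83/132 (D = 83*(-1/132) = -83/132 ≈ -0.62879)
B + C(O, P(5, -3))*D = 1 + 5*(-83/132) = 1 - 415/132 = -283/132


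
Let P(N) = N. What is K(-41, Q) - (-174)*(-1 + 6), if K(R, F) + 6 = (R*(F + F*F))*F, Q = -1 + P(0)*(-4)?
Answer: 864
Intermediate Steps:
Q = -1 (Q = -1 + 0*(-4) = -1 + 0 = -1)
K(R, F) = -6 + F*R*(F + F**2) (K(R, F) = -6 + (R*(F + F*F))*F = -6 + (R*(F + F**2))*F = -6 + F*R*(F + F**2))
K(-41, Q) - (-174)*(-1 + 6) = (-6 - 41*(-1)**2 - 41*(-1)**3) - (-174)*(-1 + 6) = (-6 - 41*1 - 41*(-1)) - (-174)*5 = (-6 - 41 + 41) - 1*(-870) = -6 + 870 = 864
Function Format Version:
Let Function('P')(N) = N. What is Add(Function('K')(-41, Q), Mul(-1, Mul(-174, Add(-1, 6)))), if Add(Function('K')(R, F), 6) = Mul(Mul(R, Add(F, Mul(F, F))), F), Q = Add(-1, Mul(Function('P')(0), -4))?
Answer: 864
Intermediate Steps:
Q = -1 (Q = Add(-1, Mul(0, -4)) = Add(-1, 0) = -1)
Function('K')(R, F) = Add(-6, Mul(F, R, Add(F, Pow(F, 2)))) (Function('K')(R, F) = Add(-6, Mul(Mul(R, Add(F, Mul(F, F))), F)) = Add(-6, Mul(Mul(R, Add(F, Pow(F, 2))), F)) = Add(-6, Mul(F, R, Add(F, Pow(F, 2)))))
Add(Function('K')(-41, Q), Mul(-1, Mul(-174, Add(-1, 6)))) = Add(Add(-6, Mul(-41, Pow(-1, 2)), Mul(-41, Pow(-1, 3))), Mul(-1, Mul(-174, Add(-1, 6)))) = Add(Add(-6, Mul(-41, 1), Mul(-41, -1)), Mul(-1, Mul(-174, 5))) = Add(Add(-6, -41, 41), Mul(-1, -870)) = Add(-6, 870) = 864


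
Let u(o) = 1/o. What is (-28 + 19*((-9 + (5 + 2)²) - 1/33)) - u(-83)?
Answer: 2003404/2739 ≈ 731.44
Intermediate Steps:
(-28 + 19*((-9 + (5 + 2)²) - 1/33)) - u(-83) = (-28 + 19*((-9 + (5 + 2)²) - 1/33)) - 1/(-83) = (-28 + 19*((-9 + 7²) - 1*1/33)) - 1*(-1/83) = (-28 + 19*((-9 + 49) - 1/33)) + 1/83 = (-28 + 19*(40 - 1/33)) + 1/83 = (-28 + 19*(1319/33)) + 1/83 = (-28 + 25061/33) + 1/83 = 24137/33 + 1/83 = 2003404/2739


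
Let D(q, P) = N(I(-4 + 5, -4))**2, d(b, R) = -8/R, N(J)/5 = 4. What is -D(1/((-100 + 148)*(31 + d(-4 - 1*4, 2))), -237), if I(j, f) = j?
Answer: -400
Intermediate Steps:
N(J) = 20 (N(J) = 5*4 = 20)
D(q, P) = 400 (D(q, P) = 20**2 = 400)
-D(1/((-100 + 148)*(31 + d(-4 - 1*4, 2))), -237) = -1*400 = -400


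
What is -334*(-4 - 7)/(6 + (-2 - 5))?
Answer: -3674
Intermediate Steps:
-334*(-4 - 7)/(6 + (-2 - 5)) = -(-3674)/(6 - 7) = -(-3674)/(-1) = -(-3674)*(-1) = -334*11 = -3674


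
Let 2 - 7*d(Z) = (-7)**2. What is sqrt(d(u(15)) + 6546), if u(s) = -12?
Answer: 5*sqrt(12817)/7 ≈ 80.866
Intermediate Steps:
d(Z) = -47/7 (d(Z) = 2/7 - 1/7*(-7)**2 = 2/7 - 1/7*49 = 2/7 - 7 = -47/7)
sqrt(d(u(15)) + 6546) = sqrt(-47/7 + 6546) = sqrt(45775/7) = 5*sqrt(12817)/7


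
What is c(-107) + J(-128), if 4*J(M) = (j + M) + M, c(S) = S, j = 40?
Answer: -161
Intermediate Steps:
J(M) = 10 + M/2 (J(M) = ((40 + M) + M)/4 = (40 + 2*M)/4 = 10 + M/2)
c(-107) + J(-128) = -107 + (10 + (½)*(-128)) = -107 + (10 - 64) = -107 - 54 = -161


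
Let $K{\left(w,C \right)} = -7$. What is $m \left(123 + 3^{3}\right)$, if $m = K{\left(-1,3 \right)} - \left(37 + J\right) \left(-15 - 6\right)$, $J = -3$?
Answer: $106050$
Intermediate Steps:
$m = 707$ ($m = -7 - \left(37 - 3\right) \left(-15 - 6\right) = -7 - 34 \left(-21\right) = -7 - -714 = -7 + 714 = 707$)
$m \left(123 + 3^{3}\right) = 707 \left(123 + 3^{3}\right) = 707 \left(123 + 27\right) = 707 \cdot 150 = 106050$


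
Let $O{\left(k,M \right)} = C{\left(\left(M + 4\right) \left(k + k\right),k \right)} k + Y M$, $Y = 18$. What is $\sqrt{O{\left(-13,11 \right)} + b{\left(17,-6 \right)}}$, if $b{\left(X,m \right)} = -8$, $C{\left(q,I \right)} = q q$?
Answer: $i \sqrt{1977110} \approx 1406.1 i$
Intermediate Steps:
$C{\left(q,I \right)} = q^{2}$
$O{\left(k,M \right)} = 18 M + 4 k^{3} \left(4 + M\right)^{2}$ ($O{\left(k,M \right)} = \left(\left(M + 4\right) \left(k + k\right)\right)^{2} k + 18 M = \left(\left(4 + M\right) 2 k\right)^{2} k + 18 M = \left(2 k \left(4 + M\right)\right)^{2} k + 18 M = 4 k^{2} \left(4 + M\right)^{2} k + 18 M = 4 k^{3} \left(4 + M\right)^{2} + 18 M = 18 M + 4 k^{3} \left(4 + M\right)^{2}$)
$\sqrt{O{\left(-13,11 \right)} + b{\left(17,-6 \right)}} = \sqrt{\left(18 \cdot 11 + 4 \left(-13\right)^{3} \left(4 + 11\right)^{2}\right) - 8} = \sqrt{\left(198 + 4 \left(-2197\right) 15^{2}\right) - 8} = \sqrt{\left(198 + 4 \left(-2197\right) 225\right) - 8} = \sqrt{\left(198 - 1977300\right) - 8} = \sqrt{-1977102 - 8} = \sqrt{-1977110} = i \sqrt{1977110}$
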